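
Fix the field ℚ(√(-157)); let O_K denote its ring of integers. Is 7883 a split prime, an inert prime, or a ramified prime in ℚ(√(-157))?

d = -157 ≡ 3 (mod 4), so O_K = ℤ[√-157] and disc(K) = 4d = -628.
Since gcd(7883, -628) = 1 the prime 7883 does not ramify.
Euler's criterion: (-157)^3941 mod 7883 = 7882. Thus (-157|7883) = -1.
(-157/7883) = -1, so 7883 is inert.

inert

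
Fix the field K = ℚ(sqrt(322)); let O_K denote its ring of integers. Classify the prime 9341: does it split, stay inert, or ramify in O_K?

Since 322 ≢ 1 mod 4, the ring of integers is ℤ[√322] with discriminant 4·322 = 1288.
disc(K) = 1288 is not divisible by 9341; 9341 is unramified.
Legendre symbol by Euler's criterion: (322/9341) ≡ 322^4670 ≡ 1 (mod 9341), i.e. (322/9341) = 1.
Legendre symbol 1 ⇒ 9341 is split.

split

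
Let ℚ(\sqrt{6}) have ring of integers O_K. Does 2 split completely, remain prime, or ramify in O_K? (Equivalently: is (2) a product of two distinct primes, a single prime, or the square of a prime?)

6 mod 4 = 2, hence disc K = 4·6 = 24 and O_K = ℤ[√6].
2 divides disc(K) = 24, so 2 ramifies.

ramifies in O_K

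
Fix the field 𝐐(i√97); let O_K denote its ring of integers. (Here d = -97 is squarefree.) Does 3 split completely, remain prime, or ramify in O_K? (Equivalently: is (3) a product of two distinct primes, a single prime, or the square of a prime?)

remains prime (inert)

-97 mod 4 = 3, hence disc K = 4·(-97) = -388 and O_K = ℤ[√-97].
3 ∤ -388, so 3 is unramified.
Euler's criterion: (-97)^1 mod 3 = 2. Thus (-97|3) = -1.
(-97/3) = -1, so 3 is inert.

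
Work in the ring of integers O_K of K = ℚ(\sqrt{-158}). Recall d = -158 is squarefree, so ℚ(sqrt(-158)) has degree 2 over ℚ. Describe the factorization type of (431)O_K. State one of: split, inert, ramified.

split — (431) = 𝔭₁𝔭₂ with 𝔭₁ ≠ 𝔭₂

Since -158 ≢ 1 mod 4, the ring of integers is ℤ[√-158] with discriminant 4·(-158) = -632.
disc(K) = -632 is not divisible by 431; 431 is unramified.
Euler's criterion: (-158)^215 mod 431 = 1. Thus (-158|431) = 1.
Legendre symbol 1 ⇒ 431 is split.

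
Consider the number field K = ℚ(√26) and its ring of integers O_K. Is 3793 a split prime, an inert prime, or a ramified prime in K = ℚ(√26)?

26 mod 4 = 2, hence disc K = 4·26 = 104 and O_K = ℤ[√26].
Since gcd(3793, 104) = 1 the prime 3793 does not ramify.
Compute (26/3793) via Euler: 26^((3793-1)/2) mod 3793 = 1, so (26/3793) = 1.
(26/3793) = 1, so 3793 splits.

3793 splits in O_K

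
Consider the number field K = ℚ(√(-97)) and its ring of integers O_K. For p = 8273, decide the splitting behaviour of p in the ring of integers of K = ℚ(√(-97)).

d = -97 ≡ 3 (mod 4), so O_K = ℤ[√-97] and disc(K) = 4d = -388.
Since gcd(8273, -388) = 1 the prime 8273 does not ramify.
Compute (-97/8273) via Euler: 8176^((8273-1)/2) mod 8273 = 8272, so (-97/8273) = -1.
Legendre symbol -1 ⇒ 8273 is inert.

8273 remains inert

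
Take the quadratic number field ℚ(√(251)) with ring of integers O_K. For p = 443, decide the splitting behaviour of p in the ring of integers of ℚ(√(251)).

inert — (443) stays prime in O_K

Since 251 ≢ 1 mod 4, the ring of integers is ℤ[√251] with discriminant 4·251 = 1004.
disc(K) = 1004 is not divisible by 443; 443 is unramified.
(251/443) = 251^221 mod 443 = 442, giving Legendre symbol -1.
(251/443) = -1, so 443 is inert.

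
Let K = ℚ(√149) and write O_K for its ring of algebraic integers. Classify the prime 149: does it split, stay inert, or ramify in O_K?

d = 149 ≡ 1 (mod 4), so O_K = ℤ[(1+√149)/2] and disc(K) = d = 149.
149 divides disc(K) = 149, so 149 ramifies.

149 is ramified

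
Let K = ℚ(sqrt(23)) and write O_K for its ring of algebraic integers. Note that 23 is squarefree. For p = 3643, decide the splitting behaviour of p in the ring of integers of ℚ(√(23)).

d = 23 ≡ 3 (mod 4), so O_K = ℤ[√23] and disc(K) = 4d = 92.
Since gcd(3643, 92) = 1 the prime 3643 does not ramify.
(23/3643) = 23^1821 mod 3643 = 3642, giving Legendre symbol -1.
(23/3643) = -1, so 3643 is inert.

p is inert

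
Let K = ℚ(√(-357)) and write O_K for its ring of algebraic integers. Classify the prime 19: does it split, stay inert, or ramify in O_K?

split — (19) = 𝔭₁𝔭₂ with 𝔭₁ ≠ 𝔭₂

d = -357 ≡ 3 (mod 4), so O_K = ℤ[√-357] and disc(K) = 4d = -1428.
19 ∤ -1428, so 19 is unramified.
Compute (-357/19) via Euler: 4^((19-1)/2) mod 19 = 1, so (-357/19) = 1.
Legendre symbol 1 ⇒ 19 is split.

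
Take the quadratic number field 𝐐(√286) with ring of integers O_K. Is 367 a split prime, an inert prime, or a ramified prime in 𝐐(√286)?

inert — (367) stays prime in O_K

286 mod 4 = 2, hence disc K = 4·286 = 1144 and O_K = ℤ[√286].
disc(K) = 1144 is not divisible by 367; 367 is unramified.
(286/367) = 286^183 mod 367 = 366, giving Legendre symbol -1.
Legendre symbol -1 ⇒ 367 is inert.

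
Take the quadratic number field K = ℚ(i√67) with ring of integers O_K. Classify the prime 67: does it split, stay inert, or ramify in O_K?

Since -67 ≡ 1 mod 4, the ring of integers is ℤ[(1+√-67)/2] with discriminant -67.
Ramification test: 67 | -67. The prime 67 ramifies in K.

p ramifies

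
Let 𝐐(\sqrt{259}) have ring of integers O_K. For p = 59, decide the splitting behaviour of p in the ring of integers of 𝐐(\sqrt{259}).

inert — (59) stays prime in O_K

Since 259 ≢ 1 mod 4, the ring of integers is ℤ[√259] with discriminant 4·259 = 1036.
59 ∤ 1036, so 59 is unramified.
Compute (259/59) via Euler: 23^((59-1)/2) mod 59 = 58, so (259/59) = -1.
(259/59) = -1, so 59 is inert.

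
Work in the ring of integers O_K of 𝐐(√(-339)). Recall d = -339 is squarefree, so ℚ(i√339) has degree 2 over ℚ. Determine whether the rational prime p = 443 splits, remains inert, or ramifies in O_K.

inert

-339 mod 4 = 1, hence disc K = -339 and O_K = ℤ[(1+√-339)/2].
443 ∤ -339, so 443 is unramified.
Euler's criterion: (-339)^221 mod 443 = 442. Thus (-339|443) = -1.
d is a non-residue mod p, hence 443 remains inert in O_K.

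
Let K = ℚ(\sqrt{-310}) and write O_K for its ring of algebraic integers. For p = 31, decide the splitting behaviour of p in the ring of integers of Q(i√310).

Since -310 ≢ 1 mod 4, the ring of integers is ℤ[√-310] with discriminant 4·(-310) = -1240.
Ramification test: 31 | -1240. The prime 31 ramifies in K.

ramified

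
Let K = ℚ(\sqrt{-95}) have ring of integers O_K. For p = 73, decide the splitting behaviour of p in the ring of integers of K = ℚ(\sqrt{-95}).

-95 mod 4 = 1, hence disc K = -95 and O_K = ℤ[(1+√-95)/2].
73 ∤ -95, so 73 is unramified.
(-95/73) = 51^36 mod 73 = 72, giving Legendre symbol -1.
(-95/73) = -1, so 73 is inert.

inert — (73) stays prime in O_K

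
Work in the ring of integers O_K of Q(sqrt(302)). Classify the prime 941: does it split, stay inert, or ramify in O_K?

Since 302 ≢ 1 mod 4, the ring of integers is ℤ[√302] with discriminant 4·302 = 1208.
941 ∤ 1208, so 941 is unramified.
Compute (302/941) via Euler: 302^((941-1)/2) mod 941 = 1, so (302/941) = 1.
d is a quadratic residue mod p, hence 941 splits in O_K.

split — (941) = 𝔭₁𝔭₂ with 𝔭₁ ≠ 𝔭₂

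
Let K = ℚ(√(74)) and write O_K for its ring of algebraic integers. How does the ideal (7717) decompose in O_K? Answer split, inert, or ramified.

Since 74 ≢ 1 mod 4, the ring of integers is ℤ[√74] with discriminant 4·74 = 296.
Since gcd(7717, 296) = 1 the prime 7717 does not ramify.
Euler's criterion: 74^3858 mod 7717 = 7716. Thus (74|7717) = -1.
Legendre symbol -1 ⇒ 7717 is inert.

7717 remains inert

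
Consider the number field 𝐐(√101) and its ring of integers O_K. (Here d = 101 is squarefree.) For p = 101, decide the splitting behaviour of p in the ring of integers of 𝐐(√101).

ramified

Since 101 ≡ 1 mod 4, the ring of integers is ℤ[(1+√101)/2] with discriminant 101.
101 divides disc(K) = 101, so 101 ramifies.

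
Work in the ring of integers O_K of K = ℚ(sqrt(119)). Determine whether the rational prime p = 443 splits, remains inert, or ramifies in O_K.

d = 119 ≡ 3 (mod 4), so O_K = ℤ[√119] and disc(K) = 4d = 476.
Since gcd(443, 476) = 1 the prime 443 does not ramify.
(119/443) = 119^221 mod 443 = 442, giving Legendre symbol -1.
Legendre symbol -1 ⇒ 443 is inert.

remains prime (inert)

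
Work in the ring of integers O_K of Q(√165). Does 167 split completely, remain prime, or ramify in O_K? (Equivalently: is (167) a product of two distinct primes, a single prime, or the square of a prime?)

inert

165 mod 4 = 1, hence disc K = 165 and O_K = ℤ[(1+√165)/2].
Since gcd(167, 165) = 1 the prime 167 does not ramify.
Compute (165/167) via Euler: 165^((167-1)/2) mod 167 = 166, so (165/167) = -1.
d is a non-residue mod p, hence 167 remains inert in O_K.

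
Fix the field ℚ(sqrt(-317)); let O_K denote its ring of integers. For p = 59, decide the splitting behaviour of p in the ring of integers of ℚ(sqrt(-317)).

inert — (59) stays prime in O_K

Since -317 ≢ 1 mod 4, the ring of integers is ℤ[√-317] with discriminant 4·(-317) = -1268.
disc(K) = -1268 is not divisible by 59; 59 is unramified.
Compute (-317/59) via Euler: 37^((59-1)/2) mod 59 = 58, so (-317/59) = -1.
(-317/59) = -1, so 59 is inert.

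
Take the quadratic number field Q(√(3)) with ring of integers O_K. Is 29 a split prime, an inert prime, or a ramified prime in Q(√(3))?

29 remains inert

d = 3 ≡ 3 (mod 4), so O_K = ℤ[√3] and disc(K) = 4d = 12.
Since gcd(29, 12) = 1 the prime 29 does not ramify.
Legendre symbol by Euler's criterion: (3/29) ≡ 3^14 ≡ 28 (mod 29), i.e. (3/29) = -1.
d is a non-residue mod p, hence 29 remains inert in O_K.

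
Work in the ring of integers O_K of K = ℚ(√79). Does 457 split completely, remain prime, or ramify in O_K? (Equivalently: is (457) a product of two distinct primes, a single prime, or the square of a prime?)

p splits

Since 79 ≢ 1 mod 4, the ring of integers is ℤ[√79] with discriminant 4·79 = 316.
disc(K) = 316 is not divisible by 457; 457 is unramified.
Compute (79/457) via Euler: 79^((457-1)/2) mod 457 = 1, so (79/457) = 1.
Legendre symbol 1 ⇒ 457 is split.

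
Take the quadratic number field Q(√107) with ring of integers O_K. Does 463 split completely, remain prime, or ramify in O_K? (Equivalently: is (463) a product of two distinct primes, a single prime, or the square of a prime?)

Since 107 ≢ 1 mod 4, the ring of integers is ℤ[√107] with discriminant 4·107 = 428.
Since gcd(463, 428) = 1 the prime 463 does not ramify.
Legendre symbol by Euler's criterion: (107/463) ≡ 107^231 ≡ 462 (mod 463), i.e. (107/463) = -1.
Legendre symbol -1 ⇒ 463 is inert.

p is inert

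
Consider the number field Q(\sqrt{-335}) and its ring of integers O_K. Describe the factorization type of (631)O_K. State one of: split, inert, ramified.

d = -335 ≡ 1 (mod 4), so O_K = ℤ[(1+√-335)/2] and disc(K) = d = -335.
631 ∤ -335, so 631 is unramified.
Compute (-335/631) via Euler: 296^((631-1)/2) mod 631 = 630, so (-335/631) = -1.
(-335/631) = -1, so 631 is inert.

remains prime (inert)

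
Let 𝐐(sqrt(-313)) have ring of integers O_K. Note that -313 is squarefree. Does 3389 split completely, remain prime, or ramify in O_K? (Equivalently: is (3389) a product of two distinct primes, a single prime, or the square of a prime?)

split — (3389) = 𝔭₁𝔭₂ with 𝔭₁ ≠ 𝔭₂

d = -313 ≡ 3 (mod 4), so O_K = ℤ[√-313] and disc(K) = 4d = -1252.
3389 ∤ -1252, so 3389 is unramified.
(-313/3389) = 3076^1694 mod 3389 = 1, giving Legendre symbol 1.
d is a quadratic residue mod p, hence 3389 splits in O_K.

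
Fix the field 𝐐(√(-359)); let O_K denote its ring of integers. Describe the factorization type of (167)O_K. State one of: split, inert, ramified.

Since -359 ≡ 1 mod 4, the ring of integers is ℤ[(1+√-359)/2] with discriminant -359.
Since gcd(167, -359) = 1 the prime 167 does not ramify.
(-359/167) = 142^83 mod 167 = 166, giving Legendre symbol -1.
d is a non-residue mod p, hence 167 remains inert in O_K.

inert — (167) stays prime in O_K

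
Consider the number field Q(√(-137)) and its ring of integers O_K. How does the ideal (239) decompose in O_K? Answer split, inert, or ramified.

splits completely

Since -137 ≢ 1 mod 4, the ring of integers is ℤ[√-137] with discriminant 4·(-137) = -548.
Since gcd(239, -548) = 1 the prime 239 does not ramify.
Euler's criterion: (-137)^119 mod 239 = 1. Thus (-137|239) = 1.
(-137/239) = 1, so 239 splits.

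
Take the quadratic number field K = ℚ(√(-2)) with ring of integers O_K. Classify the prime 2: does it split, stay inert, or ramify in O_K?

ramified — (2) = 𝔭²

Since -2 ≢ 1 mod 4, the ring of integers is ℤ[√-2] with discriminant 4·(-2) = -8.
disc(K) = -8 = 2·(-4), so p = 2 is ramified.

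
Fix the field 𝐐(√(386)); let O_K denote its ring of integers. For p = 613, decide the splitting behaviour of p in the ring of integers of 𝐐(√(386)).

386 mod 4 = 2, hence disc K = 4·386 = 1544 and O_K = ℤ[√386].
Since gcd(613, 1544) = 1 the prime 613 does not ramify.
Compute (386/613) via Euler: 386^((613-1)/2) mod 613 = 1, so (386/613) = 1.
d is a quadratic residue mod p, hence 613 splits in O_K.

splits completely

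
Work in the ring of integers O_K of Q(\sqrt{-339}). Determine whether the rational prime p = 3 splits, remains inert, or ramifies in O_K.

ramified

-339 mod 4 = 1, hence disc K = -339 and O_K = ℤ[(1+√-339)/2].
disc(K) = -339 = 3·(-113), so p = 3 is ramified.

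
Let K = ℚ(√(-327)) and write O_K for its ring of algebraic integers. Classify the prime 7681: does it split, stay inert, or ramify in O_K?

-327 mod 4 = 1, hence disc K = -327 and O_K = ℤ[(1+√-327)/2].
disc(K) = -327 is not divisible by 7681; 7681 is unramified.
Compute (-327/7681) via Euler: 7354^((7681-1)/2) mod 7681 = 7680, so (-327/7681) = -1.
Legendre symbol -1 ⇒ 7681 is inert.

inert — (7681) stays prime in O_K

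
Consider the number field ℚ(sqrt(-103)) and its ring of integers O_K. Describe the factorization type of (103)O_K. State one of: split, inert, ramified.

-103 mod 4 = 1, hence disc K = -103 and O_K = ℤ[(1+√-103)/2].
Ramification test: 103 | -103. The prime 103 ramifies in K.

ramifies in O_K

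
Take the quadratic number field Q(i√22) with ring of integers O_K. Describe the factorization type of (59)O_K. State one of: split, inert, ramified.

inert

-22 mod 4 = 2, hence disc K = 4·(-22) = -88 and O_K = ℤ[√-22].
disc(K) = -88 is not divisible by 59; 59 is unramified.
Compute (-22/59) via Euler: 37^((59-1)/2) mod 59 = 58, so (-22/59) = -1.
(-22/59) = -1, so 59 is inert.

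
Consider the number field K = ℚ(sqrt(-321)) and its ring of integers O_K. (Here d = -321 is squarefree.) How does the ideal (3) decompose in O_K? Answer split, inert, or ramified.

d = -321 ≡ 3 (mod 4), so O_K = ℤ[√-321] and disc(K) = 4d = -1284.
Ramification test: 3 | -1284. The prime 3 ramifies in K.

ramified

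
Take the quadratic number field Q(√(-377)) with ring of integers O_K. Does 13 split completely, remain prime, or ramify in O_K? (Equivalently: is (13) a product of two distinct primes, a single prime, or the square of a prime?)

-377 mod 4 = 3, hence disc K = 4·(-377) = -1508 and O_K = ℤ[√-377].
13 divides disc(K) = -1508, so 13 ramifies.

p ramifies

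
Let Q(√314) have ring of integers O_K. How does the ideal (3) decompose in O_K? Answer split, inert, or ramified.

p is inert

Since 314 ≢ 1 mod 4, the ring of integers is ℤ[√314] with discriminant 4·314 = 1256.
disc(K) = 1256 is not divisible by 3; 3 is unramified.
Euler's criterion: 314^1 mod 3 = 2. Thus (314|3) = -1.
(314/3) = -1, so 3 is inert.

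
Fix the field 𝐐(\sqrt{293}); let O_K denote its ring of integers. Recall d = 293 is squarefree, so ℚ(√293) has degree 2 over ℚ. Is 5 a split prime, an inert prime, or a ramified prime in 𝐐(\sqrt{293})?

5 remains inert

d = 293 ≡ 1 (mod 4), so O_K = ℤ[(1+√293)/2] and disc(K) = d = 293.
Since gcd(5, 293) = 1 the prime 5 does not ramify.
Legendre symbol by Euler's criterion: (293/5) ≡ 293^2 ≡ 4 (mod 5), i.e. (293/5) = -1.
d is a non-residue mod p, hence 5 remains inert in O_K.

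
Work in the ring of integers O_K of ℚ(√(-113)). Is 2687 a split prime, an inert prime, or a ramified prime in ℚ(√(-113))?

p is inert

d = -113 ≡ 3 (mod 4), so O_K = ℤ[√-113] and disc(K) = 4d = -452.
Since gcd(2687, -452) = 1 the prime 2687 does not ramify.
Legendre symbol by Euler's criterion: (-113/2687) ≡ (-113)^1343 ≡ 2686 (mod 2687), i.e. (-113/2687) = -1.
(-113/2687) = -1, so 2687 is inert.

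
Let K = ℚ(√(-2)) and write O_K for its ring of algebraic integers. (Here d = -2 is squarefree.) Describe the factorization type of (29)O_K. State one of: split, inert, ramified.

d = -2 ≡ 2 (mod 4), so O_K = ℤ[√-2] and disc(K) = 4d = -8.
disc(K) = -8 is not divisible by 29; 29 is unramified.
Legendre symbol by Euler's criterion: (-2/29) ≡ (-2)^14 ≡ 28 (mod 29), i.e. (-2/29) = -1.
(-2/29) = -1, so 29 is inert.

inert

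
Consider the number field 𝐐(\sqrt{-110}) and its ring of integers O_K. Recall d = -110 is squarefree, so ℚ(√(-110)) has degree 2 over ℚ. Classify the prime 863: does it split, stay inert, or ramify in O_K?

-110 mod 4 = 2, hence disc K = 4·(-110) = -440 and O_K = ℤ[√-110].
disc(K) = -440 is not divisible by 863; 863 is unramified.
Euler's criterion: (-110)^431 mod 863 = 862. Thus (-110|863) = -1.
Legendre symbol -1 ⇒ 863 is inert.

inert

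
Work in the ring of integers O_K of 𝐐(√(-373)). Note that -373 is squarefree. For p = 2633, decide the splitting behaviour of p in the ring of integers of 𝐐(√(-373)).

split — (2633) = 𝔭₁𝔭₂ with 𝔭₁ ≠ 𝔭₂

-373 mod 4 = 3, hence disc K = 4·(-373) = -1492 and O_K = ℤ[√-373].
Since gcd(2633, -1492) = 1 the prime 2633 does not ramify.
Legendre symbol by Euler's criterion: (-373/2633) ≡ (-373)^1316 ≡ 1 (mod 2633), i.e. (-373/2633) = 1.
d is a quadratic residue mod p, hence 2633 splits in O_K.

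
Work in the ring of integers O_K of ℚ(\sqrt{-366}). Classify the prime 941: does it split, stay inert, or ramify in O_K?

-366 mod 4 = 2, hence disc K = 4·(-366) = -1464 and O_K = ℤ[√-366].
disc(K) = -1464 is not divisible by 941; 941 is unramified.
(-366/941) = 575^470 mod 941 = 940, giving Legendre symbol -1.
Legendre symbol -1 ⇒ 941 is inert.

inert — (941) stays prime in O_K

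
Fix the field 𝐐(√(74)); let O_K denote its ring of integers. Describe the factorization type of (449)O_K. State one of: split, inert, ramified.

remains prime (inert)

Since 74 ≢ 1 mod 4, the ring of integers is ℤ[√74] with discriminant 4·74 = 296.
disc(K) = 296 is not divisible by 449; 449 is unramified.
Legendre symbol by Euler's criterion: (74/449) ≡ 74^224 ≡ 448 (mod 449), i.e. (74/449) = -1.
Legendre symbol -1 ⇒ 449 is inert.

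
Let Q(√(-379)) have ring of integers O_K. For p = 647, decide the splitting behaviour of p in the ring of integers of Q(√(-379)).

Since -379 ≡ 1 mod 4, the ring of integers is ℤ[(1+√-379)/2] with discriminant -379.
Since gcd(647, -379) = 1 the prime 647 does not ramify.
Legendre symbol by Euler's criterion: (-379/647) ≡ (-379)^323 ≡ 1 (mod 647), i.e. (-379/647) = 1.
Legendre symbol 1 ⇒ 647 is split.

split — (647) = 𝔭₁𝔭₂ with 𝔭₁ ≠ 𝔭₂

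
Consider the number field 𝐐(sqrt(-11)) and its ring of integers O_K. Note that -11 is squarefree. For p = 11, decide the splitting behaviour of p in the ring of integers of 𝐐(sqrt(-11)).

11 is ramified

d = -11 ≡ 1 (mod 4), so O_K = ℤ[(1+√-11)/2] and disc(K) = d = -11.
disc(K) = -11 = 11·(-1), so p = 11 is ramified.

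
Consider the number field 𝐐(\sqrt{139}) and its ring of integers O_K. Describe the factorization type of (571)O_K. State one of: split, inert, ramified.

splits completely

Since 139 ≢ 1 mod 4, the ring of integers is ℤ[√139] with discriminant 4·139 = 556.
571 ∤ 556, so 571 is unramified.
Compute (139/571) via Euler: 139^((571-1)/2) mod 571 = 1, so (139/571) = 1.
d is a quadratic residue mod p, hence 571 splits in O_K.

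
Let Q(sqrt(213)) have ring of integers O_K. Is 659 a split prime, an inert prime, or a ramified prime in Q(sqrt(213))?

inert — (659) stays prime in O_K

d = 213 ≡ 1 (mod 4), so O_K = ℤ[(1+√213)/2] and disc(K) = d = 213.
Since gcd(659, 213) = 1 the prime 659 does not ramify.
Compute (213/659) via Euler: 213^((659-1)/2) mod 659 = 658, so (213/659) = -1.
(213/659) = -1, so 659 is inert.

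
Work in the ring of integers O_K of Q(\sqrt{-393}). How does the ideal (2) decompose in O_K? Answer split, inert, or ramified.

d = -393 ≡ 3 (mod 4), so O_K = ℤ[√-393] and disc(K) = 4d = -1572.
disc(K) = -1572 = 2·(-786), so p = 2 is ramified.

ramifies in O_K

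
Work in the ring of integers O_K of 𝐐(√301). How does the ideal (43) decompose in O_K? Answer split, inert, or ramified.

p ramifies

d = 301 ≡ 1 (mod 4), so O_K = ℤ[(1+√301)/2] and disc(K) = d = 301.
disc(K) = 301 = 43·7, so p = 43 is ramified.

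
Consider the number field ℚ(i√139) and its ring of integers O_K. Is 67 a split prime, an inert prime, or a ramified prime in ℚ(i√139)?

67 splits in O_K

Since -139 ≡ 1 mod 4, the ring of integers is ℤ[(1+√-139)/2] with discriminant -139.
disc(K) = -139 is not divisible by 67; 67 is unramified.
Compute (-139/67) via Euler: 62^((67-1)/2) mod 67 = 1, so (-139/67) = 1.
Legendre symbol 1 ⇒ 67 is split.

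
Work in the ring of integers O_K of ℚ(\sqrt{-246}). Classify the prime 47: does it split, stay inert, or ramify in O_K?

splits completely

-246 mod 4 = 2, hence disc K = 4·(-246) = -984 and O_K = ℤ[√-246].
47 ∤ -984, so 47 is unramified.
Euler's criterion: (-246)^23 mod 47 = 1. Thus (-246|47) = 1.
d is a quadratic residue mod p, hence 47 splits in O_K.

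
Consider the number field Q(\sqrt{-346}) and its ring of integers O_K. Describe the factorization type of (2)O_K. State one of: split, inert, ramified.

-346 mod 4 = 2, hence disc K = 4·(-346) = -1384 and O_K = ℤ[√-346].
Ramification test: 2 | -1384. The prime 2 ramifies in K.

ramifies in O_K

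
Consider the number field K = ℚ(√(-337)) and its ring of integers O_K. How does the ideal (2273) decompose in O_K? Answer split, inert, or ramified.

-337 mod 4 = 3, hence disc K = 4·(-337) = -1348 and O_K = ℤ[√-337].
Since gcd(2273, -1348) = 1 the prime 2273 does not ramify.
Legendre symbol by Euler's criterion: (-337/2273) ≡ (-337)^1136 ≡ 1 (mod 2273), i.e. (-337/2273) = 1.
Legendre symbol 1 ⇒ 2273 is split.

2273 splits in O_K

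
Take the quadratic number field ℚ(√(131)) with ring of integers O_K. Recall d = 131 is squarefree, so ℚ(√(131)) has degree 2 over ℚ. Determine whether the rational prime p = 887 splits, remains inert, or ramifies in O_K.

Since 131 ≢ 1 mod 4, the ring of integers is ℤ[√131] with discriminant 4·131 = 524.
Since gcd(887, 524) = 1 the prime 887 does not ramify.
Euler's criterion: 131^443 mod 887 = 886. Thus (131|887) = -1.
d is a non-residue mod p, hence 887 remains inert in O_K.

p is inert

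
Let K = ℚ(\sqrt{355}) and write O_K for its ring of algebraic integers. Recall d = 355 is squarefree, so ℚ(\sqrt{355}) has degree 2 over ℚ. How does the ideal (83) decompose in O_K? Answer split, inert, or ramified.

355 mod 4 = 3, hence disc K = 4·355 = 1420 and O_K = ℤ[√355].
83 ∤ 1420, so 83 is unramified.
Compute (355/83) via Euler: 23^((83-1)/2) mod 83 = 1, so (355/83) = 1.
Legendre symbol 1 ⇒ 83 is split.

split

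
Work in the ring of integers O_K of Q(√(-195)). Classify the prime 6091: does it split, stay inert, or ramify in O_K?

-195 mod 4 = 1, hence disc K = -195 and O_K = ℤ[(1+√-195)/2].
6091 ∤ -195, so 6091 is unramified.
(-195/6091) = 5896^3045 mod 6091 = 6090, giving Legendre symbol -1.
(-195/6091) = -1, so 6091 is inert.

remains prime (inert)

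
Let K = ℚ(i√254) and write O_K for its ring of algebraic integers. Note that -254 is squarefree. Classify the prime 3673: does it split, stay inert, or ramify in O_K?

p splits

-254 mod 4 = 2, hence disc K = 4·(-254) = -1016 and O_K = ℤ[√-254].
3673 ∤ -1016, so 3673 is unramified.
Euler's criterion: (-254)^1836 mod 3673 = 1. Thus (-254|3673) = 1.
Legendre symbol 1 ⇒ 3673 is split.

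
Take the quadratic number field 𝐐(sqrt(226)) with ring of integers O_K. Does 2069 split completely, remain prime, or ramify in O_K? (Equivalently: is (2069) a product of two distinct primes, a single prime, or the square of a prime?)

226 mod 4 = 2, hence disc K = 4·226 = 904 and O_K = ℤ[√226].
Since gcd(2069, 904) = 1 the prime 2069 does not ramify.
Compute (226/2069) via Euler: 226^((2069-1)/2) mod 2069 = 1, so (226/2069) = 1.
d is a quadratic residue mod p, hence 2069 splits in O_K.

splits completely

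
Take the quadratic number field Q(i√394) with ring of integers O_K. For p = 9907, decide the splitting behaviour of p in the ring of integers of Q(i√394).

d = -394 ≡ 2 (mod 4), so O_K = ℤ[√-394] and disc(K) = 4d = -1576.
Since gcd(9907, -1576) = 1 the prime 9907 does not ramify.
Compute (-394/9907) via Euler: 9513^((9907-1)/2) mod 9907 = 9906, so (-394/9907) = -1.
d is a non-residue mod p, hence 9907 remains inert in O_K.

remains prime (inert)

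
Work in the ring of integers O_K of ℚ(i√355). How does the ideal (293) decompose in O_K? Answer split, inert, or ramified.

293 remains inert

Since -355 ≡ 1 mod 4, the ring of integers is ℤ[(1+√-355)/2] with discriminant -355.
293 ∤ -355, so 293 is unramified.
Legendre symbol by Euler's criterion: (-355/293) ≡ (-355)^146 ≡ 292 (mod 293), i.e. (-355/293) = -1.
d is a non-residue mod p, hence 293 remains inert in O_K.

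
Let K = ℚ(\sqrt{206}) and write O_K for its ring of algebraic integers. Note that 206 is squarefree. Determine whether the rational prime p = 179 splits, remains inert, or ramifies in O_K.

206 mod 4 = 2, hence disc K = 4·206 = 824 and O_K = ℤ[√206].
179 ∤ 824, so 179 is unramified.
Legendre symbol by Euler's criterion: (206/179) ≡ 206^89 ≡ 1 (mod 179), i.e. (206/179) = 1.
(206/179) = 1, so 179 splits.

179 splits in O_K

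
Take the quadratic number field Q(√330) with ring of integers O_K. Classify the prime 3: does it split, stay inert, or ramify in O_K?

p ramifies

330 mod 4 = 2, hence disc K = 4·330 = 1320 and O_K = ℤ[√330].
Ramification test: 3 | 1320. The prime 3 ramifies in K.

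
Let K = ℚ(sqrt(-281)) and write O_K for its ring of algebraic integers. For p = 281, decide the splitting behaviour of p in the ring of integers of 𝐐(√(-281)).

p ramifies

-281 mod 4 = 3, hence disc K = 4·(-281) = -1124 and O_K = ℤ[√-281].
Ramification test: 281 | -1124. The prime 281 ramifies in K.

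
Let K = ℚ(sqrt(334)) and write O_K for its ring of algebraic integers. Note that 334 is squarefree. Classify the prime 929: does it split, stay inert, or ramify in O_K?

d = 334 ≡ 2 (mod 4), so O_K = ℤ[√334] and disc(K) = 4d = 1336.
Since gcd(929, 1336) = 1 the prime 929 does not ramify.
Legendre symbol by Euler's criterion: (334/929) ≡ 334^464 ≡ 1 (mod 929), i.e. (334/929) = 1.
Legendre symbol 1 ⇒ 929 is split.

splits completely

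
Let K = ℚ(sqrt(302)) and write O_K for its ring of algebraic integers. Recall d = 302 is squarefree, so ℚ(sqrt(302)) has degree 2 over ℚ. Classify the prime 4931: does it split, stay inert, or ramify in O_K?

splits completely

d = 302 ≡ 2 (mod 4), so O_K = ℤ[√302] and disc(K) = 4d = 1208.
Since gcd(4931, 1208) = 1 the prime 4931 does not ramify.
Compute (302/4931) via Euler: 302^((4931-1)/2) mod 4931 = 1, so (302/4931) = 1.
d is a quadratic residue mod p, hence 4931 splits in O_K.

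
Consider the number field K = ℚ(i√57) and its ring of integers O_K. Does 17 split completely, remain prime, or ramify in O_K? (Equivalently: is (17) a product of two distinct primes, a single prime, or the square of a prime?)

-57 mod 4 = 3, hence disc K = 4·(-57) = -228 and O_K = ℤ[√-57].
17 ∤ -228, so 17 is unramified.
(-57/17) = 11^8 mod 17 = 16, giving Legendre symbol -1.
Legendre symbol -1 ⇒ 17 is inert.

p is inert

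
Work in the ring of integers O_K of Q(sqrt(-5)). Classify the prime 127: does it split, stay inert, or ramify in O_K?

-5 mod 4 = 3, hence disc K = 4·(-5) = -20 and O_K = ℤ[√-5].
127 ∤ -20, so 127 is unramified.
Euler's criterion: (-5)^63 mod 127 = 1. Thus (-5|127) = 1.
(-5/127) = 1, so 127 splits.

split — (127) = 𝔭₁𝔭₂ with 𝔭₁ ≠ 𝔭₂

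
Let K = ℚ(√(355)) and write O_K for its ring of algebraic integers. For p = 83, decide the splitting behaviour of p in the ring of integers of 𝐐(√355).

splits completely

355 mod 4 = 3, hence disc K = 4·355 = 1420 and O_K = ℤ[√355].
83 ∤ 1420, so 83 is unramified.
(355/83) = 23^41 mod 83 = 1, giving Legendre symbol 1.
d is a quadratic residue mod p, hence 83 splits in O_K.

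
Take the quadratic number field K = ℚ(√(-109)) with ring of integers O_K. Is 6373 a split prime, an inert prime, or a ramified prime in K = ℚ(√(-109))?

p is inert

d = -109 ≡ 3 (mod 4), so O_K = ℤ[√-109] and disc(K) = 4d = -436.
6373 ∤ -436, so 6373 is unramified.
Euler's criterion: (-109)^3186 mod 6373 = 6372. Thus (-109|6373) = -1.
Legendre symbol -1 ⇒ 6373 is inert.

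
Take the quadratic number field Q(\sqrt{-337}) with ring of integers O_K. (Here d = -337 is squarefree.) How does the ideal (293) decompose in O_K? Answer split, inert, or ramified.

inert

d = -337 ≡ 3 (mod 4), so O_K = ℤ[√-337] and disc(K) = 4d = -1348.
Since gcd(293, -1348) = 1 the prime 293 does not ramify.
Euler's criterion: (-337)^146 mod 293 = 292. Thus (-337|293) = -1.
(-337/293) = -1, so 293 is inert.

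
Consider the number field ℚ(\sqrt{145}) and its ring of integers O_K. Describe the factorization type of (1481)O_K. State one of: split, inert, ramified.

1481 remains inert

145 mod 4 = 1, hence disc K = 145 and O_K = ℤ[(1+√145)/2].
Since gcd(1481, 145) = 1 the prime 1481 does not ramify.
Legendre symbol by Euler's criterion: (145/1481) ≡ 145^740 ≡ 1480 (mod 1481), i.e. (145/1481) = -1.
(145/1481) = -1, so 1481 is inert.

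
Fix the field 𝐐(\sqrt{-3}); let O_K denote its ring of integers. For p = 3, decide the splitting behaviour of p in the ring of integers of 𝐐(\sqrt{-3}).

Since -3 ≡ 1 mod 4, the ring of integers is ℤ[(1+√-3)/2] with discriminant -3.
3 divides disc(K) = -3, so 3 ramifies.

3 is ramified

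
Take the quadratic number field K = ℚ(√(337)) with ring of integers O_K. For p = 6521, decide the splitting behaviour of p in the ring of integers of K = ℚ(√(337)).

337 mod 4 = 1, hence disc K = 337 and O_K = ℤ[(1+√337)/2].
6521 ∤ 337, so 6521 is unramified.
Legendre symbol by Euler's criterion: (337/6521) ≡ 337^3260 ≡ 6520 (mod 6521), i.e. (337/6521) = -1.
d is a non-residue mod p, hence 6521 remains inert in O_K.

inert — (6521) stays prime in O_K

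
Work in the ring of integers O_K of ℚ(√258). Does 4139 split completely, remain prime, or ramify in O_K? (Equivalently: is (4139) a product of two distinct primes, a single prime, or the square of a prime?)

d = 258 ≡ 2 (mod 4), so O_K = ℤ[√258] and disc(K) = 4d = 1032.
Since gcd(4139, 1032) = 1 the prime 4139 does not ramify.
(258/4139) = 258^2069 mod 4139 = 1, giving Legendre symbol 1.
d is a quadratic residue mod p, hence 4139 splits in O_K.

split — (4139) = 𝔭₁𝔭₂ with 𝔭₁ ≠ 𝔭₂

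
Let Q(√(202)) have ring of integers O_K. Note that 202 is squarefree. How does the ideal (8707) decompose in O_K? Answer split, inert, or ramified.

inert — (8707) stays prime in O_K

d = 202 ≡ 2 (mod 4), so O_K = ℤ[√202] and disc(K) = 4d = 808.
disc(K) = 808 is not divisible by 8707; 8707 is unramified.
Compute (202/8707) via Euler: 202^((8707-1)/2) mod 8707 = 8706, so (202/8707) = -1.
(202/8707) = -1, so 8707 is inert.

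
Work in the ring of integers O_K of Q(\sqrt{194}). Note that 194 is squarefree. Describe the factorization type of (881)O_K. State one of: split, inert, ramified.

split

194 mod 4 = 2, hence disc K = 4·194 = 776 and O_K = ℤ[√194].
Since gcd(881, 776) = 1 the prime 881 does not ramify.
Euler's criterion: 194^440 mod 881 = 1. Thus (194|881) = 1.
Legendre symbol 1 ⇒ 881 is split.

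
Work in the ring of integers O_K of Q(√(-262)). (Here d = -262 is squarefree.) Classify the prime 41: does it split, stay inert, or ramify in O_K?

d = -262 ≡ 2 (mod 4), so O_K = ℤ[√-262] and disc(K) = 4d = -1048.
disc(K) = -1048 is not divisible by 41; 41 is unramified.
Compute (-262/41) via Euler: 25^((41-1)/2) mod 41 = 1, so (-262/41) = 1.
(-262/41) = 1, so 41 splits.

split — (41) = 𝔭₁𝔭₂ with 𝔭₁ ≠ 𝔭₂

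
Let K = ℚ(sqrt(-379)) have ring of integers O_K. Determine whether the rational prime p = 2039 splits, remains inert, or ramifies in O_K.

-379 mod 4 = 1, hence disc K = -379 and O_K = ℤ[(1+√-379)/2].
Since gcd(2039, -379) = 1 the prime 2039 does not ramify.
(-379/2039) = 1660^1019 mod 2039 = 1, giving Legendre symbol 1.
Legendre symbol 1 ⇒ 2039 is split.

split — (2039) = 𝔭₁𝔭₂ with 𝔭₁ ≠ 𝔭₂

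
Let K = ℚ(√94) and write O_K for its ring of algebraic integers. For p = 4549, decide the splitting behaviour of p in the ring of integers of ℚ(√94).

Since 94 ≢ 1 mod 4, the ring of integers is ℤ[√94] with discriminant 4·94 = 376.
Since gcd(4549, 376) = 1 the prime 4549 does not ramify.
Legendre symbol by Euler's criterion: (94/4549) ≡ 94^2274 ≡ 4548 (mod 4549), i.e. (94/4549) = -1.
d is a non-residue mod p, hence 4549 remains inert in O_K.

4549 remains inert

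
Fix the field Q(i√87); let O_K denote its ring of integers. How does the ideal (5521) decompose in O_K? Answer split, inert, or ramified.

-87 mod 4 = 1, hence disc K = -87 and O_K = ℤ[(1+√-87)/2].
5521 ∤ -87, so 5521 is unramified.
(-87/5521) = 5434^2760 mod 5521 = 5520, giving Legendre symbol -1.
(-87/5521) = -1, so 5521 is inert.

inert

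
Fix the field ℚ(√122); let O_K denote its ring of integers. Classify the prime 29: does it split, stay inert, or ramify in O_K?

122 mod 4 = 2, hence disc K = 4·122 = 488 and O_K = ℤ[√122].
disc(K) = 488 is not divisible by 29; 29 is unramified.
(122/29) = 6^14 mod 29 = 1, giving Legendre symbol 1.
Legendre symbol 1 ⇒ 29 is split.

splits completely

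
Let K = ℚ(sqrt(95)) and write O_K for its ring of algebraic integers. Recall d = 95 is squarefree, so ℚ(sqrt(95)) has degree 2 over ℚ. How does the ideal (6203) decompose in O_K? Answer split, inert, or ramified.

splits completely

95 mod 4 = 3, hence disc K = 4·95 = 380 and O_K = ℤ[√95].
6203 ∤ 380, so 6203 is unramified.
Euler's criterion: 95^3101 mod 6203 = 1. Thus (95|6203) = 1.
(95/6203) = 1, so 6203 splits.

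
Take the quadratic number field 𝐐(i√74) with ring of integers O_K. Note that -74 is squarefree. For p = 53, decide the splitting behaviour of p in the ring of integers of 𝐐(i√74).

p is inert

Since -74 ≢ 1 mod 4, the ring of integers is ℤ[√-74] with discriminant 4·(-74) = -296.
Since gcd(53, -296) = 1 the prime 53 does not ramify.
Euler's criterion: (-74)^26 mod 53 = 52. Thus (-74|53) = -1.
(-74/53) = -1, so 53 is inert.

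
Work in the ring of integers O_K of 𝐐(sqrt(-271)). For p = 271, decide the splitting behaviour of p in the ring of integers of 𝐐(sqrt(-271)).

271 is ramified

Since -271 ≡ 1 mod 4, the ring of integers is ℤ[(1+√-271)/2] with discriminant -271.
271 divides disc(K) = -271, so 271 ramifies.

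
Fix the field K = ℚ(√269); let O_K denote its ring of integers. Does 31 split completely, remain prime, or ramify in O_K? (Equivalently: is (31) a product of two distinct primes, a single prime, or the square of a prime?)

31 remains inert

Since 269 ≡ 1 mod 4, the ring of integers is ℤ[(1+√269)/2] with discriminant 269.
disc(K) = 269 is not divisible by 31; 31 is unramified.
(269/31) = 21^15 mod 31 = 30, giving Legendre symbol -1.
(269/31) = -1, so 31 is inert.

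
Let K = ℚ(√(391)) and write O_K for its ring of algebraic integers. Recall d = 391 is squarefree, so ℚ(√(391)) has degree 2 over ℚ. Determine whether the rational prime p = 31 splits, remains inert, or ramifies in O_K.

split — (31) = 𝔭₁𝔭₂ with 𝔭₁ ≠ 𝔭₂

Since 391 ≢ 1 mod 4, the ring of integers is ℤ[√391] with discriminant 4·391 = 1564.
31 ∤ 1564, so 31 is unramified.
Legendre symbol by Euler's criterion: (391/31) ≡ 391^15 ≡ 1 (mod 31), i.e. (391/31) = 1.
(391/31) = 1, so 31 splits.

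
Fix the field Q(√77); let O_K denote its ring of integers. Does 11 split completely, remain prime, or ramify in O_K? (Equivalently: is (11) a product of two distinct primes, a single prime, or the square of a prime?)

77 mod 4 = 1, hence disc K = 77 and O_K = ℤ[(1+√77)/2].
Ramification test: 11 | 77. The prime 11 ramifies in K.

ramifies in O_K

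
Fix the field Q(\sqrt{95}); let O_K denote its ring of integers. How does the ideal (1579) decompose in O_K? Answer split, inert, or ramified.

split — (1579) = 𝔭₁𝔭₂ with 𝔭₁ ≠ 𝔭₂

95 mod 4 = 3, hence disc K = 4·95 = 380 and O_K = ℤ[√95].
Since gcd(1579, 380) = 1 the prime 1579 does not ramify.
Euler's criterion: 95^789 mod 1579 = 1. Thus (95|1579) = 1.
Legendre symbol 1 ⇒ 1579 is split.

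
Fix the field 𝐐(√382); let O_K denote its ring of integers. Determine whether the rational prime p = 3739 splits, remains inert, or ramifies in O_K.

d = 382 ≡ 2 (mod 4), so O_K = ℤ[√382] and disc(K) = 4d = 1528.
3739 ∤ 1528, so 3739 is unramified.
Legendre symbol by Euler's criterion: (382/3739) ≡ 382^1869 ≡ 3738 (mod 3739), i.e. (382/3739) = -1.
d is a non-residue mod p, hence 3739 remains inert in O_K.

inert — (3739) stays prime in O_K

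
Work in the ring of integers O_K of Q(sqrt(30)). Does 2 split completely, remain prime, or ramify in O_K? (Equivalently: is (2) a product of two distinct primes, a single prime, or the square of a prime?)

ramified

30 mod 4 = 2, hence disc K = 4·30 = 120 and O_K = ℤ[√30].
disc(K) = 120 = 2·60, so p = 2 is ramified.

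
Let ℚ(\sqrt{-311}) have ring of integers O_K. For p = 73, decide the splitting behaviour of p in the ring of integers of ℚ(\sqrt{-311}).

Since -311 ≡ 1 mod 4, the ring of integers is ℤ[(1+√-311)/2] with discriminant -311.
disc(K) = -311 is not divisible by 73; 73 is unramified.
(-311/73) = 54^36 mod 73 = 1, giving Legendre symbol 1.
(-311/73) = 1, so 73 splits.

split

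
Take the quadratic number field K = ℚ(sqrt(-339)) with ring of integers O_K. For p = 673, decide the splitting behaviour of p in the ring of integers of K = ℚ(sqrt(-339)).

inert — (673) stays prime in O_K

Since -339 ≡ 1 mod 4, the ring of integers is ℤ[(1+√-339)/2] with discriminant -339.
Since gcd(673, -339) = 1 the prime 673 does not ramify.
Legendre symbol by Euler's criterion: (-339/673) ≡ (-339)^336 ≡ 672 (mod 673), i.e. (-339/673) = -1.
d is a non-residue mod p, hence 673 remains inert in O_K.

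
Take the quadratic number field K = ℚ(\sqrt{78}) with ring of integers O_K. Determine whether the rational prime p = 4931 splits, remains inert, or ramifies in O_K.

78 mod 4 = 2, hence disc K = 4·78 = 312 and O_K = ℤ[√78].
4931 ∤ 312, so 4931 is unramified.
Legendre symbol by Euler's criterion: (78/4931) ≡ 78^2465 ≡ 4930 (mod 4931), i.e. (78/4931) = -1.
d is a non-residue mod p, hence 4931 remains inert in O_K.

4931 remains inert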